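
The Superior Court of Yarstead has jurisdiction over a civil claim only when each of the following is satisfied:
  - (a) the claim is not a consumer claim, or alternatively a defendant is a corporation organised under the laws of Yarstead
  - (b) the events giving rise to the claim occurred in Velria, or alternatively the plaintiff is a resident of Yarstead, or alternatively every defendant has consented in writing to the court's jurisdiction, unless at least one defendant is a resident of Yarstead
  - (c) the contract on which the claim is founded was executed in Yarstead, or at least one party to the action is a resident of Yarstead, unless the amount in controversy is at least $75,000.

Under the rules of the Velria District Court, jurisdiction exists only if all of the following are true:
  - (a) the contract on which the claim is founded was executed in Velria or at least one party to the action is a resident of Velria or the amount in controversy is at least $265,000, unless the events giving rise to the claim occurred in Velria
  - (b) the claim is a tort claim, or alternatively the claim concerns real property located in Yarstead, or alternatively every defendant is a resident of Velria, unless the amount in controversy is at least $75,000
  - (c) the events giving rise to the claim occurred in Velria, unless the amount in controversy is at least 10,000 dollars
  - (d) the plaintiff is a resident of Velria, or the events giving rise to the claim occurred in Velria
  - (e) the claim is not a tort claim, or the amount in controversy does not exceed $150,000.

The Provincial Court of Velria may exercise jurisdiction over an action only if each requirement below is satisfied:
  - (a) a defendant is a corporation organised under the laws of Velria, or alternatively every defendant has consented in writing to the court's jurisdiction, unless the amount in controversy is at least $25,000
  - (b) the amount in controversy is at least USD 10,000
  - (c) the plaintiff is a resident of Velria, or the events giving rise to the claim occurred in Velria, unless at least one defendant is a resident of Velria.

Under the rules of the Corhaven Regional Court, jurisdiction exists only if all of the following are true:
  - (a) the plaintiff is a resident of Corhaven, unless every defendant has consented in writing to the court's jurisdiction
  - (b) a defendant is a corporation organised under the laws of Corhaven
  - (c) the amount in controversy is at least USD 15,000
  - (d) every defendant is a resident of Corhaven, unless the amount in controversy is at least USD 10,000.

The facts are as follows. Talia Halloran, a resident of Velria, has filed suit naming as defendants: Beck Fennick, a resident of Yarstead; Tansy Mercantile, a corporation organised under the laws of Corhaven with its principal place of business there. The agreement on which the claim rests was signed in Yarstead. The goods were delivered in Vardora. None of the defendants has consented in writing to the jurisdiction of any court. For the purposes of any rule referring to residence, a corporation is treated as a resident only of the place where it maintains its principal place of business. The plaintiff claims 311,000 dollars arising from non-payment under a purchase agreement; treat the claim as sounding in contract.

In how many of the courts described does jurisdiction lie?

The Superior Court of Yarstead:
  (a) The claim is a contract claim, not a consumer claim, which satisfies one of the alternatives. Met.
  (b) The operative events occurred in Vardora, not Velria; the plaintiff resides in Velria, not Yarstead; no such written consent has been filed — no alternative holds. The proviso rescues it, though: Beck Fennick resides in Yarstead. Met.
  (c) The contract was executed in Yarstead, which satisfies one of the alternatives. Met.
  → Jurisdiction lies.
The Velria District Court:
  (a) Talia Halloran resides in Velria, so one alternative holds. Condition met.
  (b) The claim is a contract claim, not a tort claim; the claim does not concern real property; the defendants reside as follows — Beck Fennick in Yarstead, Tansy Mercantile in Corhaven — not all in Velria — every alternative fails. However, the amount in controversy is $311,000, which meets the 75,000 dollars floor, so the 'unless' proviso supplies this condition. Condition met.
  (c) The operative events occurred in Vardora, not Velria. But the amount in controversy is USD 311,000, which meets the 10,000 dollars floor, and the 'unless' clause therefore excuses the requirement. Satisfied.
  (d) The plaintiff resides in Velria — that alternative is enough. Met.
  (e) The claim is a contract claim, not a tort claim, which satisfies one of the alternatives. Met.
  → The court has jurisdiction.
The Provincial Court of Velria:
  (a) The corporate defendant(s) are organised in Corhaven, not Velria; no such written consent has been filed — no alternative holds. However, the amount in controversy is $311,000, which meets the USD 25,000 floor, so the 'unless' proviso supplies this condition. Met.
  (b) The amount in controversy is $311,000, which meets the $10,000 floor. Satisfied.
  (c) The plaintiff resides in Velria, so one alternative holds. Condition met.
  → The court has jurisdiction.
The Corhaven Regional Court:
  (a) The plaintiff resides in Velria, not Corhaven. And no such written consent has been filed, so the proviso does not save it. Not met.
  (b) Tansy Mercantile is organised under the laws of Corhaven. Met.
  (c) The amount in controversy is 311,000 dollars, which meets the USD 15,000 floor. Condition met.
  (d) The defendants reside as follows — Beck Fennick in Yarstead, Tansy Mercantile in Corhaven — not all in Corhaven. However, the amount in controversy is USD 311,000, which meets the 10,000 dollars floor, so the 'unless' proviso supplies this condition. Condition met.
  → Not every requirement is met — no jurisdiction.
Courts with jurisdiction: the Superior Court of Yarstead, the Velria District Court, the Provincial Court of Velria — 3 in total.

3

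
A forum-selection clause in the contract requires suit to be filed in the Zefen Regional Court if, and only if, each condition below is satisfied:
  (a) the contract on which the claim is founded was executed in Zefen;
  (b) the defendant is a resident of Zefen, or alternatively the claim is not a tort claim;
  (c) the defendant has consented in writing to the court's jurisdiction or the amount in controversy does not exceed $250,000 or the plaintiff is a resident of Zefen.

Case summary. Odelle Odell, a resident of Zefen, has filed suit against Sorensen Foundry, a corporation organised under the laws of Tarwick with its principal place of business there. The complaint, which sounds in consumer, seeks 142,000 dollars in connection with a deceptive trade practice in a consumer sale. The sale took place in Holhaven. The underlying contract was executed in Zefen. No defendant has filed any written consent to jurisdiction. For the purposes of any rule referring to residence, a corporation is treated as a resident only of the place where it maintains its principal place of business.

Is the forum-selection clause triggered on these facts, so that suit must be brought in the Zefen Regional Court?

The Zefen Regional Court:
  (a) The contract was executed in Zefen. Condition met.
  (b) The claim is a consumer claim, not a tort claim, so this disjunct is met. Satisfied.
  (c) The amount in controversy is $142,000, within the USD 250,000 ceiling, so one alternative holds. Condition met.
  → The clause applies.

Yes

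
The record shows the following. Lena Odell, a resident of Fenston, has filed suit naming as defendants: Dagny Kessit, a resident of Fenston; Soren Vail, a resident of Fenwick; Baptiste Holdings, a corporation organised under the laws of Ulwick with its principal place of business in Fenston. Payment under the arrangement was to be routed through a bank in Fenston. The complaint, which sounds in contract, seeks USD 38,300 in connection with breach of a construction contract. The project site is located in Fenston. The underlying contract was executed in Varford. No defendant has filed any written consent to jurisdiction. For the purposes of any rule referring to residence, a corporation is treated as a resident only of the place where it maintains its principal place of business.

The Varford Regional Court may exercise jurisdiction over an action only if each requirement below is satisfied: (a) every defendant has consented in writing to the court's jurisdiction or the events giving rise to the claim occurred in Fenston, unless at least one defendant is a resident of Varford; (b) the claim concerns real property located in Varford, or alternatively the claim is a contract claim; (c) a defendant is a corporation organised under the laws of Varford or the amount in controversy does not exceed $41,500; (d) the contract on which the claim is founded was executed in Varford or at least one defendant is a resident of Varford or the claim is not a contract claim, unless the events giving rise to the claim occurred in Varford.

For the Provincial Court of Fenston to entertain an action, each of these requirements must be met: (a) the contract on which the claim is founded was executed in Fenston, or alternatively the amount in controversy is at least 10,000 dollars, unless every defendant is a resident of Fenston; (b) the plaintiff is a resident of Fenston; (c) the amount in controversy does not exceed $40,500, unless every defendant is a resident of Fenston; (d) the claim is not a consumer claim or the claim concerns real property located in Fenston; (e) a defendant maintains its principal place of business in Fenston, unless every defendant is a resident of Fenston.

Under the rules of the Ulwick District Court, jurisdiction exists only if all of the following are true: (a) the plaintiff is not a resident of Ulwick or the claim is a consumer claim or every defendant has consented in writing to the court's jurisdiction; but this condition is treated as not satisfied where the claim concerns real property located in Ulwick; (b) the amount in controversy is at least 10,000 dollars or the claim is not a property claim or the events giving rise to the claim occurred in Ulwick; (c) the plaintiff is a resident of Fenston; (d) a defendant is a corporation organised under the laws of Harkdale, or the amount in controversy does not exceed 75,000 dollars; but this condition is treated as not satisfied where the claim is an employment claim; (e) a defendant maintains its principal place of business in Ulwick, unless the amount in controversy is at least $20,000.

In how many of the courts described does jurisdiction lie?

The Varford Regional Court:
  (a) The operative events occurred in Fenston — that alternative is enough. Met.
  (b) The claim is a contract claim, so this disjunct is met. Satisfied.
  (c) The amount in controversy is $38,300, within the 41,500 dollars ceiling, so this disjunct is met. Condition met.
  (d) The contract was executed in Varford, so one alternative holds. Met.
  → The court has jurisdiction.
The Provincial Court of Fenston:
  (a) The amount in controversy is 38,300 dollars, which meets the $10,000 floor, which satisfies one of the alternatives. Satisfied.
  (b) The plaintiff resides in Fenston. Satisfied.
  (c) The amount in controversy is 38,300 dollars, within the $40,500 ceiling. Met.
  (d) The claim is a contract claim, not a consumer claim, so this disjunct is met. Met.
  (e) Baptiste Holdings has its principal place of business in Fenston. Met.
  → Jurisdiction lies.
The Ulwick District Court:
  (a) The plaintiff resides in Fenston, which is not Ulwick, which satisfies one of the alternatives. And the carve-out is inapplicable — the claim does not concern real property. Met.
  (b) The amount in controversy is 38,300 dollars, which meets the $10,000 floor, so this disjunct is met. Met.
  (c) The plaintiff resides in Fenston. Satisfied.
  (d) The amount in controversy is $38,300, within the $75,000 ceiling, so one alternative holds. The carve-out does not apply: the claim is a contract claim, not an employment claim. Satisfied.
  (e) The corporate defendant(s) have their principal place of business in Fenston, not Ulwick. But the amount in controversy is 38,300 dollars, which meets the USD 20,000 floor, and the 'unless' clause therefore excuses the requirement. Condition met.
  → All conditions met; jurisdiction exists.
Courts with jurisdiction: the Varford Regional Court, the Provincial Court of Fenston, the Ulwick District Court — 3 in total.

3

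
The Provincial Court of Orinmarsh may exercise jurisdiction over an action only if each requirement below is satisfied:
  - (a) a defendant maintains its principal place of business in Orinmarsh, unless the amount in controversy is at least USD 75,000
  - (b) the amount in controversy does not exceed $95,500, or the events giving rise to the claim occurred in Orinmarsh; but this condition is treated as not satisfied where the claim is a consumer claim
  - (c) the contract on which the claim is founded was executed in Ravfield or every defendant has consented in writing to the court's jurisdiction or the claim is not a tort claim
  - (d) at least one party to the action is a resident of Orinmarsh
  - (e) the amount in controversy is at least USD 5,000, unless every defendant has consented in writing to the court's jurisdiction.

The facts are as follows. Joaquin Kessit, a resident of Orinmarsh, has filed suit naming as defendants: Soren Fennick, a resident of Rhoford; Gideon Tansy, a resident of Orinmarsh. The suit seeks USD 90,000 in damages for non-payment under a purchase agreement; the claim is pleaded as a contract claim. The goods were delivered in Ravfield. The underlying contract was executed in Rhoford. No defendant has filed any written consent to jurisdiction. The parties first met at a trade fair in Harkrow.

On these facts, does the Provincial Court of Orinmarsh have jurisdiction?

Yes

The Provincial Court of Orinmarsh:
  (a) No defendant is a corporation. But the amount in controversy is 90,000 dollars, which meets the $75,000 floor, and the 'unless' clause therefore excuses the requirement. Met.
  (b) The amount in controversy is 90,000 dollars, within the 95,500 dollars ceiling, so one alternative holds. The carve-out does not apply: the claim is a contract claim, not a consumer claim. Condition met.
  (c) The claim is a contract claim, not a tort claim — that alternative is enough. Satisfied.
  (d) Joaquin Kessit resides in Orinmarsh. Met.
  (e) The amount in controversy is 90,000 dollars, which meets the $5,000 floor. Satisfied.
  → Jurisdiction lies.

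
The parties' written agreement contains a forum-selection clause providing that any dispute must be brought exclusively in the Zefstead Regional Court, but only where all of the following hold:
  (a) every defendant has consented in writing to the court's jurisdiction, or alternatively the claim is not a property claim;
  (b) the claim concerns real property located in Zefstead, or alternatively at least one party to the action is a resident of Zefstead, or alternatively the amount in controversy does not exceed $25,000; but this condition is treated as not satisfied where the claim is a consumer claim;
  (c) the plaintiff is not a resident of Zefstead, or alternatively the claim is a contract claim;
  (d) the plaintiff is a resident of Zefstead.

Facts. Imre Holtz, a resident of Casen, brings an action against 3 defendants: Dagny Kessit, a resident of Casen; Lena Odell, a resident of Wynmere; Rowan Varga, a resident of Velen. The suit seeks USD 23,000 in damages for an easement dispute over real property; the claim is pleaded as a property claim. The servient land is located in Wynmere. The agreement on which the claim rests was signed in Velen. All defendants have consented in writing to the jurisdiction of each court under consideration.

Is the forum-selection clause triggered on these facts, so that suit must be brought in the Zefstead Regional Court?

The Zefstead Regional Court:
  (a) Every defendant has filed written consent, so one alternative holds. Condition met.
  (b) The amount in controversy is USD 23,000, within the $25,000 ceiling — that alternative is enough. The carve-out does not apply: the claim is a property claim, not a consumer claim. Condition met.
  (c) The plaintiff resides in Casen, which is not Zefstead, so this disjunct is met. Satisfied.
  (d) The plaintiff resides in Casen, not Zefstead. Not met.
  → Forum clause is not triggered.

No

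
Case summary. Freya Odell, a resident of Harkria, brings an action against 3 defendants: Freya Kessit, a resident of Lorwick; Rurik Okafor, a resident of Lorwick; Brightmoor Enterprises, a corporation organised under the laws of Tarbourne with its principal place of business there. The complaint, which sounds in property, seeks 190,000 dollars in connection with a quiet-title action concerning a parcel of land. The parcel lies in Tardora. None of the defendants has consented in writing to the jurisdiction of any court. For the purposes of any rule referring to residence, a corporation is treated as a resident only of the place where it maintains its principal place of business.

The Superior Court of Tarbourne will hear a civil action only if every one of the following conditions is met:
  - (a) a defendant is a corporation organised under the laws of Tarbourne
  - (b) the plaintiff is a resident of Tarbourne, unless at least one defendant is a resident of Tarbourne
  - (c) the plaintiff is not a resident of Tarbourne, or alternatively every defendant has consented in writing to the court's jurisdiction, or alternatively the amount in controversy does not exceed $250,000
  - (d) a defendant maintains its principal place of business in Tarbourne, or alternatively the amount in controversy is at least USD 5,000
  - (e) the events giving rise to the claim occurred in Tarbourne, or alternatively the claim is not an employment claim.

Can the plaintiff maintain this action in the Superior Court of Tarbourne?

Yes

The Superior Court of Tarbourne:
  (a) Brightmoor Enterprises is organised under the laws of Tarbourne. Met.
  (b) The plaintiff resides in Harkria, not Tarbourne. However, Brightmoor Enterprises resides in Tarbourne, so the 'unless' proviso supplies this condition. Met.
  (c) The plaintiff resides in Harkria, which is not Tarbourne — that alternative is enough. Met.
  (d) Brightmoor Enterprises has its principal place of business in Tarbourne, so one alternative holds. Met.
  (e) The claim is a property claim, not an employment claim — that alternative is enough. Satisfied.
  → Jurisdiction lies.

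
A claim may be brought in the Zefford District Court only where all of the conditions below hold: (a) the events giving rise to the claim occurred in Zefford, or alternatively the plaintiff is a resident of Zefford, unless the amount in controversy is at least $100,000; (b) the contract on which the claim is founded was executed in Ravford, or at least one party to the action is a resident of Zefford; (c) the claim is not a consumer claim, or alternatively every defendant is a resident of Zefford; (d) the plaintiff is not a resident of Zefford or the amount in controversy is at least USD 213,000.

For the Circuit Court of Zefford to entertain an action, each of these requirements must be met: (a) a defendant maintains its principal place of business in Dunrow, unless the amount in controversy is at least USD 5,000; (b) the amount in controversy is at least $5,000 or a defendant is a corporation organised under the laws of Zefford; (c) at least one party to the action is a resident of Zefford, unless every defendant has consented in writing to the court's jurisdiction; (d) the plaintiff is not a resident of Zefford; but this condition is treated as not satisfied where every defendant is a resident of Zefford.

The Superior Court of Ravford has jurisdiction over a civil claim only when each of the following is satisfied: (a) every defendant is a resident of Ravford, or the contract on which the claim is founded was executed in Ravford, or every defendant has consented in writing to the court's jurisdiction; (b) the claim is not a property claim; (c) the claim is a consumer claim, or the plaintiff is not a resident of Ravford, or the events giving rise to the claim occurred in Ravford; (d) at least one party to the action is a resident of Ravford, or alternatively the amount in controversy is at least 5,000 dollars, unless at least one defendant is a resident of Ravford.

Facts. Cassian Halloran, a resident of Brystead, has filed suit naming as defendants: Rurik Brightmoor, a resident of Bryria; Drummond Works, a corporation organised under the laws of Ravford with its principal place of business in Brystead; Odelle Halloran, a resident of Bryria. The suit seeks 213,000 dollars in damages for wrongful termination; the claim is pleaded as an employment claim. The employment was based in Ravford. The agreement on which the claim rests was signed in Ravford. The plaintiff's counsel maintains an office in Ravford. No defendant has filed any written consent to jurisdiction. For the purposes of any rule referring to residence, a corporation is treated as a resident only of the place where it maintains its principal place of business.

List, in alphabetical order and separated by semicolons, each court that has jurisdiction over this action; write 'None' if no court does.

the Superior Court of Ravford; the Zefford District Court

The Zefford District Court:
  (a) The operative events occurred in Ravford, not Zefford; the plaintiff resides in Brystead, not Zefford — none of the alternatives is met. However, the amount in controversy is $213,000, which meets the 100,000 dollars floor, so the 'unless' proviso supplies this condition. Satisfied.
  (b) The contract was executed in Ravford, so one alternative holds. Met.
  (c) The claim is an employment claim, not a consumer claim, so this disjunct is met. Met.
  (d) The plaintiff resides in Brystead, which is not Zefford, which satisfies one of the alternatives. Satisfied.
  → The court has jurisdiction.
The Circuit Court of Zefford:
  (a) The corporate defendant(s) have their principal place of business in Brystead, not Dunrow. But the amount in controversy is $213,000, which meets the 5,000 dollars floor, and the 'unless' clause therefore excuses the requirement. Condition met.
  (b) The amount in controversy is $213,000, which meets the $5,000 floor — that alternative is enough. Satisfied.
  (c) No party resides in Zefford. And no such written consent has been filed, so the proviso does not save it. Fails.
  (d) The plaintiff resides in Brystead, which is not Zefford. The exception is not triggered, since the defendants reside as follows — Rurik Brightmoor in Bryria, Drummond Works in Brystead, Odelle Halloran in Bryria — not all in Zefford. Met.
  → No jurisdiction.
The Superior Court of Ravford:
  (a) The contract was executed in Ravford — that alternative is enough. Satisfied.
  (b) The claim is an employment claim, not a property claim. Met.
  (c) The plaintiff resides in Brystead, which is not Ravford, so this disjunct is met. Condition met.
  (d) The amount in controversy is 213,000 dollars, which meets the USD 5,000 floor — that alternative is enough. Condition met.
  → Every requirement is satisfied — jurisdiction.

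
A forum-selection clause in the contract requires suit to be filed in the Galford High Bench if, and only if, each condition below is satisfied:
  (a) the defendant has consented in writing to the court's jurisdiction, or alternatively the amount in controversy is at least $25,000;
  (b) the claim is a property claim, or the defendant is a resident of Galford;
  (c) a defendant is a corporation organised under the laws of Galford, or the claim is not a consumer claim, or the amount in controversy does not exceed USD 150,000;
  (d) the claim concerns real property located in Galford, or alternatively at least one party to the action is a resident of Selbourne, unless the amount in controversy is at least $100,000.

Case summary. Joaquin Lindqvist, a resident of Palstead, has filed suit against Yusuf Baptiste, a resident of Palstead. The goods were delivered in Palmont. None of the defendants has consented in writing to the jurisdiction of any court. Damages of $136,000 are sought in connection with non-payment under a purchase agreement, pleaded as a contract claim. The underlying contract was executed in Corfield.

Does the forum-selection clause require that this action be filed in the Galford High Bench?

No

The Galford High Bench:
  (a) The amount in controversy is 136,000 dollars, which meets the $25,000 floor, so one alternative holds. Satisfied.
  (b) The claim is a contract claim, not a property claim; the defendant resides in Palstead, not Galford — none of the alternatives is met. Not met.
  (c) The claim is a contract claim, not a consumer claim, so this disjunct is met. Satisfied.
  (d) The claim does not concern real property; no party resides in Selbourne — every alternative fails. But the amount in controversy is USD 136,000, which meets the $100,000 floor, and the 'unless' clause therefore excuses the requirement. Met.
  → Forum clause is not triggered.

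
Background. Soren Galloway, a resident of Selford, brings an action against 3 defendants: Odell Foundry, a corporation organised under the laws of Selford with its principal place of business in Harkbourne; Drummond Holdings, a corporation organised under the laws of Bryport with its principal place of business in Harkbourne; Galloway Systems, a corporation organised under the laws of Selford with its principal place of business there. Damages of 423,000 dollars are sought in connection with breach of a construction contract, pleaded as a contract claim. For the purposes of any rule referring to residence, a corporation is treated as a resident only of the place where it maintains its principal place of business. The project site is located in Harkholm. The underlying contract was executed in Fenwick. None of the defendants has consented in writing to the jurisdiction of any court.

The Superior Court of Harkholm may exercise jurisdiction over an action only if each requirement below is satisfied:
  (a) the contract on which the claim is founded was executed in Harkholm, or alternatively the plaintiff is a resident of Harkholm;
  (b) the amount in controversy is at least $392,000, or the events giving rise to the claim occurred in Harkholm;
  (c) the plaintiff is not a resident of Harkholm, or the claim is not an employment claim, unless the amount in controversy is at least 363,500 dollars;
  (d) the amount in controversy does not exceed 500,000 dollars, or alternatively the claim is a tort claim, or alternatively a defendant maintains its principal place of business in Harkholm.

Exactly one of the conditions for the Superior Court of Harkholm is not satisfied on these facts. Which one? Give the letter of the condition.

The Superior Court of Harkholm:
  (a) The contract was executed in Fenwick, not Harkholm; the plaintiff resides in Selford, not Harkholm — no alternative holds. Not satisfied.
  (b) The amount in controversy is 423,000 dollars, which meets the USD 392,000 floor — that alternative is enough. Satisfied.
  (c) The plaintiff resides in Selford, which is not Harkholm, so one alternative holds. Condition met.
  (d) The amount in controversy is 423,000 dollars, within the USD 500,000 ceiling, which satisfies one of the alternatives. Satisfied.
Only condition (a) fails.

(a)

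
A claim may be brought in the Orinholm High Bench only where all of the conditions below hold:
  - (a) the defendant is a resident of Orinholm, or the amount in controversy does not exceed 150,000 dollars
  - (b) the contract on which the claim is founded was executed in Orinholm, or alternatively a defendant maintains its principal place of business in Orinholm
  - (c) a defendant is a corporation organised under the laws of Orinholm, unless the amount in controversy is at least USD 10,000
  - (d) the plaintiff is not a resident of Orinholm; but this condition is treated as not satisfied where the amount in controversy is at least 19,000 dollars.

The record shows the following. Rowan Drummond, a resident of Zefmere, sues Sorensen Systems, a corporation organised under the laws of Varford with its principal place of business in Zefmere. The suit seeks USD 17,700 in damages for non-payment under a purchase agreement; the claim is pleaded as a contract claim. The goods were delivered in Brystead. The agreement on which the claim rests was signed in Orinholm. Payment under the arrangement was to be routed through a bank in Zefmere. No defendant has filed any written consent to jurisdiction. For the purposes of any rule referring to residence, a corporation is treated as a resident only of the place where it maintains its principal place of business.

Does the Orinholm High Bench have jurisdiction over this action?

Yes

The Orinholm High Bench:
  (a) The amount in controversy is USD 17,700, within the USD 150,000 ceiling, so this disjunct is met. Condition met.
  (b) The contract was executed in Orinholm, which satisfies one of the alternatives. Satisfied.
  (c) The corporate defendant(s) are organised in Varford, not Orinholm. However, the amount in controversy is USD 17,700, which meets the 10,000 dollars floor, so the 'unless' proviso supplies this condition. Satisfied.
  (d) The plaintiff resides in Zefmere, which is not Orinholm. The exception is not triggered, since the amount in controversy is USD 17,700, below the USD 19,000 floor. Condition met.
  → Jurisdiction lies.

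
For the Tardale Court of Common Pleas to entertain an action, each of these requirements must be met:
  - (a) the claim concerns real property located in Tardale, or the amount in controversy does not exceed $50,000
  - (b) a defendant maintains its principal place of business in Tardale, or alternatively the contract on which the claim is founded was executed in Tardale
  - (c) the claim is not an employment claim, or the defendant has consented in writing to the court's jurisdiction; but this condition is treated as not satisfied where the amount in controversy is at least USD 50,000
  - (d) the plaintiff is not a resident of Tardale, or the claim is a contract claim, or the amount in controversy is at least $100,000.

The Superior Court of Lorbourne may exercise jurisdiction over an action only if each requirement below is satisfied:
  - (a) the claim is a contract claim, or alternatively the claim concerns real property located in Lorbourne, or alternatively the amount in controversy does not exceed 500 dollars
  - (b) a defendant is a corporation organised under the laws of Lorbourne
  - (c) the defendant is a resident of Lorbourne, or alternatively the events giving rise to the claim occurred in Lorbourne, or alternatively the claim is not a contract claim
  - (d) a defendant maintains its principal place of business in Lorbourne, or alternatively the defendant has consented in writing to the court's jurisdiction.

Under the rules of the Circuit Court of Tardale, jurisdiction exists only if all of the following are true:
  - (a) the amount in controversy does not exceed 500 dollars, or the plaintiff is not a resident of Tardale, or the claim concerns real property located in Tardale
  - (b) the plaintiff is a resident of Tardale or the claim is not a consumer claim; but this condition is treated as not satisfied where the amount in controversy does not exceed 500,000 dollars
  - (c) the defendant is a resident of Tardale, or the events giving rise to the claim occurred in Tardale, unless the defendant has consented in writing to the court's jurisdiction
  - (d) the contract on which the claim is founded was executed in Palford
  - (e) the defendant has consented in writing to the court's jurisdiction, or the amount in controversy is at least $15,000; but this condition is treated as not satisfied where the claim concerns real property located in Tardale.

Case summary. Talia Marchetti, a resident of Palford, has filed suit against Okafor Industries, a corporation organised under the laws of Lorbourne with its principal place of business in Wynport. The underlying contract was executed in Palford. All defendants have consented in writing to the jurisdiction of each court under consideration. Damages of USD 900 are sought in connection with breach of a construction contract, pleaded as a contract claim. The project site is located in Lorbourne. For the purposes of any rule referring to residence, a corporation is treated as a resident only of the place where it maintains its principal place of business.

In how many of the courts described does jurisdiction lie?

The Tardale Court of Common Pleas:
  (a) The amount in controversy is $900, within the 50,000 dollars ceiling, so this disjunct is met. Met.
  (b) The corporate defendant(s) have their principal place of business in Wynport, not Tardale; the contract was executed in Palford, not Tardale — every alternative fails. Fails.
  (c) The claim is a contract claim, not an employment claim, which satisfies one of the alternatives. And the carve-out is inapplicable — the amount in controversy is $900, below the 50,000 dollars floor. Met.
  (d) The plaintiff resides in Palford, which is not Tardale, which satisfies one of the alternatives. Met.
  → Not every requirement is met — no jurisdiction.
The Superior Court of Lorbourne:
  (a) The claim is a contract claim — that alternative is enough. Condition met.
  (b) Okafor Industries is organised under the laws of Lorbourne. Satisfied.
  (c) The operative events occurred in Lorbourne, so this disjunct is met. Condition met.
  (d) Every defendant has filed written consent, which satisfies one of the alternatives. Met.
  → The court has jurisdiction.
The Circuit Court of Tardale:
  (a) The plaintiff resides in Palford, which is not Tardale — that alternative is enough. Condition met.
  (b) The claim is a contract claim, not a consumer claim — that alternative is enough. But the amount in controversy is $900, within the USD 500,000 ceiling, triggering the carve-out and defeating this condition. Not satisfied.
  (c) The defendant resides in Wynport, not Tardale; the operative events occurred in Lorbourne, not Tardale — no alternative holds. The proviso rescues it, though: every defendant has filed written consent. Met.
  (d) The contract was executed in Palford. Met.
  (e) Every defendant has filed written consent, so this disjunct is met. The exception is not triggered, since the claim does not concern real property. Met.
  → Not every requirement is met — no jurisdiction.
Courts with jurisdiction: the Superior Court of Lorbourne — 1 in total.

1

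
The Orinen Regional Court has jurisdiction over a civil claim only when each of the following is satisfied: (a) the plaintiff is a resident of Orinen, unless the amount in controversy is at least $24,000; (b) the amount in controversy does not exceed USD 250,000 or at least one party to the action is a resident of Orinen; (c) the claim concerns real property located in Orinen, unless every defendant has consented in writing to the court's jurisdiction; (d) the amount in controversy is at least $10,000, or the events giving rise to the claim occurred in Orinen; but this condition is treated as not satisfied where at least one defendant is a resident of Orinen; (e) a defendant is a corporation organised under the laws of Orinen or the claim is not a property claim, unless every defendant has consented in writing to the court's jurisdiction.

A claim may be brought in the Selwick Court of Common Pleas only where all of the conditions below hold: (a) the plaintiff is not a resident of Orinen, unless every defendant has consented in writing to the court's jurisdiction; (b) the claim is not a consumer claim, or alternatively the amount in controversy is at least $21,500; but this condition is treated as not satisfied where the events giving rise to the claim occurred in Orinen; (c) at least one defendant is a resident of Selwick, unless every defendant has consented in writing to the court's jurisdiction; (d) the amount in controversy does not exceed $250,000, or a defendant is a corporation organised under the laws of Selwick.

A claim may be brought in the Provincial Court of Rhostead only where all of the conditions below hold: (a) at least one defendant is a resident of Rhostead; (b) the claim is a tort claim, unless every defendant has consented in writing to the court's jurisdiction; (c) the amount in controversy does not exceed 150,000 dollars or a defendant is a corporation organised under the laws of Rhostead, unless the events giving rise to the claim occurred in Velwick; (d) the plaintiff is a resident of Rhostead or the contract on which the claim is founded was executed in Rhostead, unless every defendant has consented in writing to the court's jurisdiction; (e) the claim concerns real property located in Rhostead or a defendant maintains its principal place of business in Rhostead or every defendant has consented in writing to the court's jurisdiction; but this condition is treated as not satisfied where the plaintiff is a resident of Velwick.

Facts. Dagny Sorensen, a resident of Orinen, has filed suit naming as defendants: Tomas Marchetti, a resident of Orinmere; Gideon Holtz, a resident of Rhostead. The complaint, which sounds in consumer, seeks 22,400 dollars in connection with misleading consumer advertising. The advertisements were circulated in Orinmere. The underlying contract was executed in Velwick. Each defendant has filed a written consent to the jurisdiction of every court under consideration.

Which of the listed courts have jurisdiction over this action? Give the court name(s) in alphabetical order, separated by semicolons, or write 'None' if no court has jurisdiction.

the Orinen Regional Court; the Provincial Court of Rhostead; the Selwick Court of Common Pleas

The Orinen Regional Court:
  (a) The plaintiff resides in Orinen. Met.
  (b) The amount in controversy is $22,400, within the 250,000 dollars ceiling, which satisfies one of the alternatives. Condition met.
  (c) The claim does not concern real property. The proviso rescues it, though: every defendant has filed written consent. Satisfied.
  (d) The amount in controversy is 22,400 dollars, which meets the 10,000 dollars floor, so this disjunct is met. The exception is not triggered, since no defendant resides in Orinen (they reside in Orinmere, Rhostead). Met.
  (e) The claim is a consumer claim, not a property claim, so this disjunct is met. Condition met.
  → The court has jurisdiction.
The Selwick Court of Common Pleas:
  (a) The plaintiff resides in Orinen. The proviso rescues it, though: every defendant has filed written consent. Condition met.
  (b) The amount in controversy is $22,400, which meets the $21,500 floor, so this disjunct is met. The exception is not triggered, since the operative events occurred in Orinmere, not Orinen. Met.
  (c) No defendant resides in Selwick (they reside in Orinmere, Rhostead). However, every defendant has filed written consent, so the 'unless' proviso supplies this condition. Satisfied.
  (d) The amount in controversy is 22,400 dollars, within the $250,000 ceiling, so one alternative holds. Condition met.
  → Jurisdiction lies.
The Provincial Court of Rhostead:
  (a) Gideon Holtz resides in Rhostead. Satisfied.
  (b) The claim is a consumer claim, not a tort claim. However, every defendant has filed written consent, so the 'unless' proviso supplies this condition. Condition met.
  (c) The amount in controversy is 22,400 dollars, within the 150,000 dollars ceiling, so this disjunct is met. Satisfied.
  (d) The plaintiff resides in Orinen, not Rhostead; the contract was executed in Velwick, not Rhostead — every alternative fails. However, every defendant has filed written consent, so the 'unless' proviso supplies this condition. Condition met.
  (e) Every defendant has filed written consent, so this disjunct is met. The exception is not triggered, since the plaintiff resides in Orinen, not Velwick. Satisfied.
  → The court has jurisdiction.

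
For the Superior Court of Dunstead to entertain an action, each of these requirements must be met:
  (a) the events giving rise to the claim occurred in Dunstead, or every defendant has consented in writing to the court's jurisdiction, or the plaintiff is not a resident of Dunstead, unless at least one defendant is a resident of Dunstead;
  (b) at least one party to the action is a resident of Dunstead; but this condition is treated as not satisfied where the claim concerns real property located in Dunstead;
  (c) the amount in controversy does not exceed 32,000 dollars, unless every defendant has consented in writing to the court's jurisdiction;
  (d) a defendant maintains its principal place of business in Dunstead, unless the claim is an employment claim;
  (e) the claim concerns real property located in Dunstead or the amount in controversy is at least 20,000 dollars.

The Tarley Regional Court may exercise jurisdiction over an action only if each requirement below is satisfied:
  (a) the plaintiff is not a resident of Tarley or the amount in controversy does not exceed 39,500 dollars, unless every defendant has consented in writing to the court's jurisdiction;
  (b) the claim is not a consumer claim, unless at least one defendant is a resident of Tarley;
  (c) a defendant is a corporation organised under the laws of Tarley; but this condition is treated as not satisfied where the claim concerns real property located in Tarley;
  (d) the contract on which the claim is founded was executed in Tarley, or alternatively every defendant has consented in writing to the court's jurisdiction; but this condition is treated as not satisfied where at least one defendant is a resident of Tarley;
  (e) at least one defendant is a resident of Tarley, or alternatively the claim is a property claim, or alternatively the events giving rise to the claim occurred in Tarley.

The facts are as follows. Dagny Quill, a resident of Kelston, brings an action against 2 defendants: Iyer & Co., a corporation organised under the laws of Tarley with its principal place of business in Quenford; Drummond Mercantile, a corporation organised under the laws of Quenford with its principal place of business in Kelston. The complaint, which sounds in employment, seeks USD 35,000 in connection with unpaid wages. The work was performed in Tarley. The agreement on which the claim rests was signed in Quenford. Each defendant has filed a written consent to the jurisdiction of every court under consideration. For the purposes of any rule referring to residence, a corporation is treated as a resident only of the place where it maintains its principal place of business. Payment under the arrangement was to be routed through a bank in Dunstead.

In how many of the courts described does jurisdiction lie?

The Superior Court of Dunstead:
  (a) Every defendant has filed written consent, so this disjunct is met. Met.
  (b) No party resides in Dunstead. Not met.
  (c) The amount in controversy is USD 35,000, above the 32,000 dollars ceiling. But every defendant has filed written consent, and the 'unless' clause therefore excuses the requirement. Met.
  (d) The corporate defendant(s) have their principal place of business in Kelston, Quenford, not Dunstead. However, the claim is an employment claim, so the 'unless' proviso supplies this condition. Satisfied.
  (e) The amount in controversy is USD 35,000, which meets the USD 20,000 floor, which satisfies one of the alternatives. Condition met.
  → No jurisdiction.
The Tarley Regional Court:
  (a) The plaintiff resides in Kelston, which is not Tarley — that alternative is enough. Satisfied.
  (b) The claim is an employment claim, not a consumer claim. Met.
  (c) Iyer & Co. is organised under the laws of Tarley. The exception is not triggered, since the claim does not concern real property. Met.
  (d) Every defendant has filed written consent, so one alternative holds. The carve-out does not apply: no defendant resides in Tarley (they reside in Quenford, Kelston). Met.
  (e) The operative events occurred in Tarley, so one alternative holds. Satisfied.
  → Jurisdiction lies.
Courts with jurisdiction: the Tarley Regional Court — 1 in total.

1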